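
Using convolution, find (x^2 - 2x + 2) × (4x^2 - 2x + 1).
Ascending coefficients: a = [2, -2, 1], b = [1, -2, 4]. c[0] = 2×1 = 2; c[1] = 2×-2 + -2×1 = -6; c[2] = 2×4 + -2×-2 + 1×1 = 13; c[3] = -2×4 + 1×-2 = -10; c[4] = 1×4 = 4. Result coefficients: [2, -6, 13, -10, 4] → 4x^4 - 10x^3 + 13x^2 - 6x + 2

4x^4 - 10x^3 + 13x^2 - 6x + 2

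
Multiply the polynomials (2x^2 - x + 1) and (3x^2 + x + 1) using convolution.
Ascending coefficients: a = [1, -1, 2], b = [1, 1, 3]. c[0] = 1×1 = 1; c[1] = 1×1 + -1×1 = 0; c[2] = 1×3 + -1×1 + 2×1 = 4; c[3] = -1×3 + 2×1 = -1; c[4] = 2×3 = 6. Result coefficients: [1, 0, 4, -1, 6] → 6x^4 - x^3 + 4x^2 + 1

6x^4 - x^3 + 4x^2 + 1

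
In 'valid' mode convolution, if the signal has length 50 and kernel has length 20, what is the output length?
'Valid' mode counts only positions where the kernel fully overlaps the signal: m - n + 1 = 50 - 20 + 1 = 31

31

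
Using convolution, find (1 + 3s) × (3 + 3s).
Ascending coefficients: a = [1, 3], b = [3, 3]. c[0] = 1×3 = 3; c[1] = 1×3 + 3×3 = 12; c[2] = 3×3 = 9. Result coefficients: [3, 12, 9] → 3 + 12s + 9s^2

3 + 12s + 9s^2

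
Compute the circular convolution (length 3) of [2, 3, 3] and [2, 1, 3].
Use y[k] = Σ_j a[j]·b[(k-j) mod 3]. y[0] = 2×2 + 3×3 + 3×1 = 16; y[1] = 2×1 + 3×2 + 3×3 = 17; y[2] = 2×3 + 3×1 + 3×2 = 15. Result: [16, 17, 15]

[16, 17, 15]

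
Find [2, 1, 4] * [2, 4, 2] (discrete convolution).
y[0] = 2×2 = 4; y[1] = 2×4 + 1×2 = 10; y[2] = 2×2 + 1×4 + 4×2 = 16; y[3] = 1×2 + 4×4 = 18; y[4] = 4×2 = 8

[4, 10, 16, 18, 8]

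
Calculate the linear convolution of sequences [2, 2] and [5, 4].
y[0] = 2×5 = 10; y[1] = 2×4 + 2×5 = 18; y[2] = 2×4 = 8

[10, 18, 8]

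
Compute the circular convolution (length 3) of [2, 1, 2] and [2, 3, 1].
Use y[k] = Σ_j s[j]·t[(k-j) mod 3]. y[0] = 2×2 + 1×1 + 2×3 = 11; y[1] = 2×3 + 1×2 + 2×1 = 10; y[2] = 2×1 + 1×3 + 2×2 = 9. Result: [11, 10, 9]

[11, 10, 9]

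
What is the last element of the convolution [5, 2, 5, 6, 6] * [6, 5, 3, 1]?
Use y[k] = Σ_i a[i]·b[k-i] at k=7. y[7] = 6×1 = 6

6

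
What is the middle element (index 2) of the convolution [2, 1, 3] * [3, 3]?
Use y[k] = Σ_i a[i]·b[k-i] at k=2. y[2] = 1×3 + 3×3 = 12

12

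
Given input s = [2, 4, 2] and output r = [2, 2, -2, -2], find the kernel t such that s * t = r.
Output length 4 = len(s) + len(t) - 1 ⇒ len(t) = 2. Solve t forward using t[k] = (r[k] - Σ_{i≥1} s[i]·t[k-i]) / s[0]: t[0] = r[0] / s[0] = 2 / 2 = 1; t[1] = (r[1] - 4×1) / s[0] = (2 - 4×1) / 2 = -1. So t = [1, -1]. Forward-check [2, 4, 2] * [1, -1]: r[0] = 2×1 = 2; r[1] = 2×-1 + 4×1 = 2; r[2] = 4×-1 + 2×1 = -2; r[3] = 2×-1 = -2 → [2, 2, -2, -2] ✓

[1, -1]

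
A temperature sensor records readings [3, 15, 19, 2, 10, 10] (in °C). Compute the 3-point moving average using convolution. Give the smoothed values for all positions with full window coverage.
3-point moving average kernel = [1, 1, 1]. Apply in 'valid' mode (full window coverage): avg[0] = (3 + 15 + 19) / 3 = 12.33; avg[1] = (15 + 19 + 2) / 3 = 12.0; avg[2] = (19 + 2 + 10) / 3 = 10.33; avg[3] = (2 + 10 + 10) / 3 = 7.33. Smoothed values: [12.33, 12.0, 10.33, 7.33]

[12.33, 12.0, 10.33, 7.33]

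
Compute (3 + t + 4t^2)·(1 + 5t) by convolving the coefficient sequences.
Ascending coefficients: a = [3, 1, 4], b = [1, 5]. c[0] = 3×1 = 3; c[1] = 3×5 + 1×1 = 16; c[2] = 1×5 + 4×1 = 9; c[3] = 4×5 = 20. Result coefficients: [3, 16, 9, 20] → 3 + 16t + 9t^2 + 20t^3

3 + 16t + 9t^2 + 20t^3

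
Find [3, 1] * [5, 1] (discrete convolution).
y[0] = 3×5 = 15; y[1] = 3×1 + 1×5 = 8; y[2] = 1×1 = 1

[15, 8, 1]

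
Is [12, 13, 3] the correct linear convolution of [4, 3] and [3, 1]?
Recompute linear convolution of [4, 3] and [3, 1]: y[0] = 4×3 = 12; y[1] = 4×1 + 3×3 = 13; y[2] = 3×1 = 3 → [12, 13, 3]. Given [12, 13, 3] matches, so answer: Yes

Yes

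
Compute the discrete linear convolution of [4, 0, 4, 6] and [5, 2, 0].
y[0] = 4×5 = 20; y[1] = 4×2 + 0×5 = 8; y[2] = 4×0 + 0×2 + 4×5 = 20; y[3] = 0×0 + 4×2 + 6×5 = 38; y[4] = 4×0 + 6×2 = 12; y[5] = 6×0 = 0

[20, 8, 20, 38, 12, 0]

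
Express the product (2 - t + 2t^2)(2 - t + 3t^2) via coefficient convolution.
Ascending coefficients: a = [2, -1, 2], b = [2, -1, 3]. c[0] = 2×2 = 4; c[1] = 2×-1 + -1×2 = -4; c[2] = 2×3 + -1×-1 + 2×2 = 11; c[3] = -1×3 + 2×-1 = -5; c[4] = 2×3 = 6. Result coefficients: [4, -4, 11, -5, 6] → 4 - 4t + 11t^2 - 5t^3 + 6t^4

4 - 4t + 11t^2 - 5t^3 + 6t^4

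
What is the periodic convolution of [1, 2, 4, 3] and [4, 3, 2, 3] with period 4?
Use y[k] = Σ_j f[j]·g[(k-j) mod 4]. y[0] = 1×4 + 2×3 + 4×2 + 3×3 = 27; y[1] = 1×3 + 2×4 + 4×3 + 3×2 = 29; y[2] = 1×2 + 2×3 + 4×4 + 3×3 = 33; y[3] = 1×3 + 2×2 + 4×3 + 3×4 = 31. Result: [27, 29, 33, 31]

[27, 29, 33, 31]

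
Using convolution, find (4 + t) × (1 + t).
Ascending coefficients: a = [4, 1], b = [1, 1]. c[0] = 4×1 = 4; c[1] = 4×1 + 1×1 = 5; c[2] = 1×1 = 1. Result coefficients: [4, 5, 1] → 4 + 5t + t^2

4 + 5t + t^2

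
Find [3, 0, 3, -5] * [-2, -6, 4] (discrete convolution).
y[0] = 3×-2 = -6; y[1] = 3×-6 + 0×-2 = -18; y[2] = 3×4 + 0×-6 + 3×-2 = 6; y[3] = 0×4 + 3×-6 + -5×-2 = -8; y[4] = 3×4 + -5×-6 = 42; y[5] = -5×4 = -20

[-6, -18, 6, -8, 42, -20]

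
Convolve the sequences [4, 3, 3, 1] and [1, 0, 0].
y[0] = 4×1 = 4; y[1] = 4×0 + 3×1 = 3; y[2] = 4×0 + 3×0 + 3×1 = 3; y[3] = 3×0 + 3×0 + 1×1 = 1; y[4] = 3×0 + 1×0 = 0; y[5] = 1×0 = 0

[4, 3, 3, 1, 0, 0]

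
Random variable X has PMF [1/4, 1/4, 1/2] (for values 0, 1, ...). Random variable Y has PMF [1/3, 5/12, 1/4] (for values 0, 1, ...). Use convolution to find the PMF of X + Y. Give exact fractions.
P(X+Y=k) = Σ_i P(X=i)·P(Y=k-i) — a convolution of [1/4, 1/4, 1/2] and [1/3, 5/12, 1/4]. P(X+Y=0) = (1/4)×(1/3) = 1/12; P(X+Y=1) = (1/4)×(5/12) + (1/4)×(1/3) = 5/48 + 1/12 = 3/16; P(X+Y=2) = (1/4)×(1/4) + (1/4)×(5/12) + (1/2)×(1/3) = 1/16 + 5/48 + 1/6 = 1/3; P(X+Y=3) = (1/4)×(1/4) + (1/2)×(5/12) = 1/16 + 5/24 = 13/48; P(X+Y=4) = (1/2)×(1/4) = 1/8. PMF: [1/12, 3/16, 1/3, 13/48, 1/8] (sums to 1 ✓)

[1/12, 3/16, 1/3, 13/48, 1/8]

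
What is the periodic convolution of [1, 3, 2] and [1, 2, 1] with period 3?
Use y[k] = Σ_j u[j]·v[(k-j) mod 3]. y[0] = 1×1 + 3×1 + 2×2 = 8; y[1] = 1×2 + 3×1 + 2×1 = 7; y[2] = 1×1 + 3×2 + 2×1 = 9. Result: [8, 7, 9]

[8, 7, 9]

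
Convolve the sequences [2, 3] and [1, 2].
y[0] = 2×1 = 2; y[1] = 2×2 + 3×1 = 7; y[2] = 3×2 = 6

[2, 7, 6]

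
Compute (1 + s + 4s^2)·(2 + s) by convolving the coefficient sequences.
Ascending coefficients: a = [1, 1, 4], b = [2, 1]. c[0] = 1×2 = 2; c[1] = 1×1 + 1×2 = 3; c[2] = 1×1 + 4×2 = 9; c[3] = 4×1 = 4. Result coefficients: [2, 3, 9, 4] → 2 + 3s + 9s^2 + 4s^3

2 + 3s + 9s^2 + 4s^3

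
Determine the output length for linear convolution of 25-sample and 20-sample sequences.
Linear/full convolution length: m + n - 1 = 25 + 20 - 1 = 44

44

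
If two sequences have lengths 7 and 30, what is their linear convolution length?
Linear/full convolution length: m + n - 1 = 7 + 30 - 1 = 36

36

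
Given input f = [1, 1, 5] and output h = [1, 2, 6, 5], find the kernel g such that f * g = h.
Output length 4 = len(f) + len(g) - 1 ⇒ len(g) = 2. Solve g forward using g[k] = (h[k] - Σ_{i≥1} f[i]·g[k-i]) / f[0]: g[0] = h[0] / f[0] = 1 / 1 = 1; g[1] = (h[1] - 1×1) / f[0] = (2 - 1×1) / 1 = 1. So g = [1, 1]. Forward-check [1, 1, 5] * [1, 1]: h[0] = 1×1 = 1; h[1] = 1×1 + 1×1 = 2; h[2] = 1×1 + 5×1 = 6; h[3] = 5×1 = 5 → [1, 2, 6, 5] ✓

[1, 1]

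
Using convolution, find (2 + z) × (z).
Ascending coefficients: a = [2, 1], b = [0, 1]. c[0] = 2×0 = 0; c[1] = 2×1 + 1×0 = 2; c[2] = 1×1 = 1. Result coefficients: [0, 2, 1] → 2z + z^2

2z + z^2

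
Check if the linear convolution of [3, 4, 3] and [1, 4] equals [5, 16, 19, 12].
Recompute linear convolution of [3, 4, 3] and [1, 4]: y[0] = 3×1 = 3; y[1] = 3×4 + 4×1 = 16; y[2] = 4×4 + 3×1 = 19; y[3] = 3×4 = 12 → [3, 16, 19, 12]. Compare to given [5, 16, 19, 12]: they differ at index 0: given 5, correct 3, so answer: No

No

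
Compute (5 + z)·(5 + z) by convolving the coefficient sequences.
Ascending coefficients: a = [5, 1], b = [5, 1]. c[0] = 5×5 = 25; c[1] = 5×1 + 1×5 = 10; c[2] = 1×1 = 1. Result coefficients: [25, 10, 1] → 25 + 10z + z^2

25 + 10z + z^2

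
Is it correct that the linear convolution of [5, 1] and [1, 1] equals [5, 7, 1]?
Recompute linear convolution of [5, 1] and [1, 1]: y[0] = 5×1 = 5; y[1] = 5×1 + 1×1 = 6; y[2] = 1×1 = 1 → [5, 6, 1]. Compare to given [5, 7, 1]: they differ at index 1: given 7, correct 6, so answer: No

No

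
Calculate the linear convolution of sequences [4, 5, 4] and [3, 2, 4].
y[0] = 4×3 = 12; y[1] = 4×2 + 5×3 = 23; y[2] = 4×4 + 5×2 + 4×3 = 38; y[3] = 5×4 + 4×2 = 28; y[4] = 4×4 = 16

[12, 23, 38, 28, 16]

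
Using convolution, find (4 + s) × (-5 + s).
Ascending coefficients: a = [4, 1], b = [-5, 1]. c[0] = 4×-5 = -20; c[1] = 4×1 + 1×-5 = -1; c[2] = 1×1 = 1. Result coefficients: [-20, -1, 1] → -20 - s + s^2

-20 - s + s^2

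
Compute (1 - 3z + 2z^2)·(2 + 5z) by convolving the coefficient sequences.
Ascending coefficients: a = [1, -3, 2], b = [2, 5]. c[0] = 1×2 = 2; c[1] = 1×5 + -3×2 = -1; c[2] = -3×5 + 2×2 = -11; c[3] = 2×5 = 10. Result coefficients: [2, -1, -11, 10] → 2 - z - 11z^2 + 10z^3

2 - z - 11z^2 + 10z^3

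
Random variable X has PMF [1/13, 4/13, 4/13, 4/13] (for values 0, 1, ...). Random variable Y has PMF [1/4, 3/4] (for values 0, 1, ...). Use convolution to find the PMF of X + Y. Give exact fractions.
P(X+Y=k) = Σ_i P(X=i)·P(Y=k-i) — a convolution of [1/13, 4/13, 4/13, 4/13] and [1/4, 3/4]. P(X+Y=0) = (1/13)×(1/4) = 1/52; P(X+Y=1) = (1/13)×(3/4) + (4/13)×(1/4) = 3/52 + 1/13 = 7/52; P(X+Y=2) = (4/13)×(3/4) + (4/13)×(1/4) = 3/13 + 1/13 = 4/13; P(X+Y=3) = (4/13)×(3/4) + (4/13)×(1/4) = 3/13 + 1/13 = 4/13; P(X+Y=4) = (4/13)×(3/4) = 3/13. PMF: [1/52, 7/52, 4/13, 4/13, 3/13] (sums to 1 ✓)

[1/52, 7/52, 4/13, 4/13, 3/13]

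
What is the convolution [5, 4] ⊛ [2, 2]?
y[0] = 5×2 = 10; y[1] = 5×2 + 4×2 = 18; y[2] = 4×2 = 8

[10, 18, 8]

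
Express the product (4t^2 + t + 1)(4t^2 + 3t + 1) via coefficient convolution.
Ascending coefficients: a = [1, 1, 4], b = [1, 3, 4]. c[0] = 1×1 = 1; c[1] = 1×3 + 1×1 = 4; c[2] = 1×4 + 1×3 + 4×1 = 11; c[3] = 1×4 + 4×3 = 16; c[4] = 4×4 = 16. Result coefficients: [1, 4, 11, 16, 16] → 16t^4 + 16t^3 + 11t^2 + 4t + 1

16t^4 + 16t^3 + 11t^2 + 4t + 1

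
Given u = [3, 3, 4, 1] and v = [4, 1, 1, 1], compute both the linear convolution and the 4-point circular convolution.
Linear: y_lin[0] = 3×4 = 12; y_lin[1] = 3×1 + 3×4 = 15; y_lin[2] = 3×1 + 3×1 + 4×4 = 22; y_lin[3] = 3×1 + 3×1 + 4×1 + 1×4 = 14; y_lin[4] = 3×1 + 4×1 + 1×1 = 8; y_lin[5] = 4×1 + 1×1 = 5; y_lin[6] = 1×1 = 1 → [12, 15, 22, 14, 8, 5, 1]. Circular (length 4): y[0] = 3×4 + 3×1 + 4×1 + 1×1 = 20; y[1] = 3×1 + 3×4 + 4×1 + 1×1 = 20; y[2] = 3×1 + 3×1 + 4×4 + 1×1 = 23; y[3] = 3×1 + 3×1 + 4×1 + 1×4 = 14 → [20, 20, 23, 14]

Linear: [12, 15, 22, 14, 8, 5, 1], Circular: [20, 20, 23, 14]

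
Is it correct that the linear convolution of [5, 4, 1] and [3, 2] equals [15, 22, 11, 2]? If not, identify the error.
Recompute linear convolution of [5, 4, 1] and [3, 2]: y[0] = 5×3 = 15; y[1] = 5×2 + 4×3 = 22; y[2] = 4×2 + 1×3 = 11; y[3] = 1×2 = 2 → [15, 22, 11, 2]. Given [15, 22, 11, 2] matches, so answer: Yes

Yes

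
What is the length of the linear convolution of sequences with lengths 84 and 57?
Linear/full convolution length: m + n - 1 = 84 + 57 - 1 = 140

140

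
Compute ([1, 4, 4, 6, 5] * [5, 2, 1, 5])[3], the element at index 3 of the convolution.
Use y[k] = Σ_i a[i]·b[k-i] at k=3. y[3] = 1×5 + 4×1 + 4×2 + 6×5 = 47

47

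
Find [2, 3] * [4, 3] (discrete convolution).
y[0] = 2×4 = 8; y[1] = 2×3 + 3×4 = 18; y[2] = 3×3 = 9

[8, 18, 9]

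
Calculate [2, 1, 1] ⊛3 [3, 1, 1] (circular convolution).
Use y[k] = Σ_j s[j]·t[(k-j) mod 3]. y[0] = 2×3 + 1×1 + 1×1 = 8; y[1] = 2×1 + 1×3 + 1×1 = 6; y[2] = 2×1 + 1×1 + 1×3 = 6. Result: [8, 6, 6]

[8, 6, 6]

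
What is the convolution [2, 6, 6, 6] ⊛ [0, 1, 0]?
y[0] = 2×0 = 0; y[1] = 2×1 + 6×0 = 2; y[2] = 2×0 + 6×1 + 6×0 = 6; y[3] = 6×0 + 6×1 + 6×0 = 6; y[4] = 6×0 + 6×1 = 6; y[5] = 6×0 = 0

[0, 2, 6, 6, 6, 0]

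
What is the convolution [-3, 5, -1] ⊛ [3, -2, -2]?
y[0] = -3×3 = -9; y[1] = -3×-2 + 5×3 = 21; y[2] = -3×-2 + 5×-2 + -1×3 = -7; y[3] = 5×-2 + -1×-2 = -8; y[4] = -1×-2 = 2

[-9, 21, -7, -8, 2]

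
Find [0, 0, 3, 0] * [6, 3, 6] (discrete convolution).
y[0] = 0×6 = 0; y[1] = 0×3 + 0×6 = 0; y[2] = 0×6 + 0×3 + 3×6 = 18; y[3] = 0×6 + 3×3 + 0×6 = 9; y[4] = 3×6 + 0×3 = 18; y[5] = 0×6 = 0

[0, 0, 18, 9, 18, 0]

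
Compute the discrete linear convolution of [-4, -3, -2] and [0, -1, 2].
y[0] = -4×0 = 0; y[1] = -4×-1 + -3×0 = 4; y[2] = -4×2 + -3×-1 + -2×0 = -5; y[3] = -3×2 + -2×-1 = -4; y[4] = -2×2 = -4

[0, 4, -5, -4, -4]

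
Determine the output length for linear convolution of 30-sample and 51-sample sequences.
Linear/full convolution length: m + n - 1 = 30 + 51 - 1 = 80

80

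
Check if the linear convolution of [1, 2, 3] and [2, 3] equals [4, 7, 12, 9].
Recompute linear convolution of [1, 2, 3] and [2, 3]: y[0] = 1×2 = 2; y[1] = 1×3 + 2×2 = 7; y[2] = 2×3 + 3×2 = 12; y[3] = 3×3 = 9 → [2, 7, 12, 9]. Compare to given [4, 7, 12, 9]: they differ at index 0: given 4, correct 2, so answer: No

No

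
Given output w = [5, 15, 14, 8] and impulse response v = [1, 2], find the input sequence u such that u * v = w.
Deconvolve w=[5, 15, 14, 8] by v=[1, 2]. Since v[0]=1, solve forward: u[0] = w[0] / 1 = 5; u[1] = (w[1] - 5×2) / 1 = 5; u[2] = (w[2] - 5×2) / 1 = 4. So u = [5, 5, 4]. Check by forward convolution: w[0] = 5×1 = 5; w[1] = 5×2 + 5×1 = 15; w[2] = 5×2 + 4×1 = 14; w[3] = 4×2 = 8

[5, 5, 4]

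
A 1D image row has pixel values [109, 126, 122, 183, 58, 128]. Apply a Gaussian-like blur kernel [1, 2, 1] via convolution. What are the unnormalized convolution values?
Convolve image row [109, 126, 122, 183, 58, 128] with kernel [1, 2, 1]: y[0] = 109×1 = 109; y[1] = 109×2 + 126×1 = 344; y[2] = 109×1 + 126×2 + 122×1 = 483; y[3] = 126×1 + 122×2 + 183×1 = 553; y[4] = 122×1 + 183×2 + 58×1 = 546; y[5] = 183×1 + 58×2 + 128×1 = 427; y[6] = 58×1 + 128×2 = 314; y[7] = 128×1 = 128 → [109, 344, 483, 553, 546, 427, 314, 128]. Normalization factor = sum(kernel) = 4.

[109, 344, 483, 553, 546, 427, 314, 128]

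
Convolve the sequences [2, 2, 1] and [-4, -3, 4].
y[0] = 2×-4 = -8; y[1] = 2×-3 + 2×-4 = -14; y[2] = 2×4 + 2×-3 + 1×-4 = -2; y[3] = 2×4 + 1×-3 = 5; y[4] = 1×4 = 4

[-8, -14, -2, 5, 4]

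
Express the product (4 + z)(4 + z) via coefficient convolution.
Ascending coefficients: a = [4, 1], b = [4, 1]. c[0] = 4×4 = 16; c[1] = 4×1 + 1×4 = 8; c[2] = 1×1 = 1. Result coefficients: [16, 8, 1] → 16 + 8z + z^2

16 + 8z + z^2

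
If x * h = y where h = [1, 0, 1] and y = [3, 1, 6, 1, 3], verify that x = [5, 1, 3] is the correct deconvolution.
Forward-compute [5, 1, 3] * [1, 0, 1]: y[0] = 5×1 = 5; y[1] = 5×0 + 1×1 = 1; y[2] = 5×1 + 1×0 + 3×1 = 8; y[3] = 1×1 + 3×0 = 1; y[4] = 3×1 = 3 → [5, 1, 8, 1, 3]. Does not match given y = [3, 1, 6, 1, 3].

Not verified. [5, 1, 3] * [1, 0, 1] = [5, 1, 8, 1, 3], which differs from [3, 1, 6, 1, 3] at index 0.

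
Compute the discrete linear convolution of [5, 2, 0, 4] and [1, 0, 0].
y[0] = 5×1 = 5; y[1] = 5×0 + 2×1 = 2; y[2] = 5×0 + 2×0 + 0×1 = 0; y[3] = 2×0 + 0×0 + 4×1 = 4; y[4] = 0×0 + 4×0 = 0; y[5] = 4×0 = 0

[5, 2, 0, 4, 0, 0]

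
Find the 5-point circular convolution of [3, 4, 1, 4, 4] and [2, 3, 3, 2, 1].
Use y[k] = Σ_j a[j]·b[(k-j) mod 5]. y[0] = 3×2 + 4×1 + 1×2 + 4×3 + 4×3 = 36; y[1] = 3×3 + 4×2 + 1×1 + 4×2 + 4×3 = 38; y[2] = 3×3 + 4×3 + 1×2 + 4×1 + 4×2 = 35; y[3] = 3×2 + 4×3 + 1×3 + 4×2 + 4×1 = 33; y[4] = 3×1 + 4×2 + 1×3 + 4×3 + 4×2 = 34. Result: [36, 38, 35, 33, 34]

[36, 38, 35, 33, 34]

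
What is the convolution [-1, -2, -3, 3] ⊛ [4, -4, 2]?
y[0] = -1×4 = -4; y[1] = -1×-4 + -2×4 = -4; y[2] = -1×2 + -2×-4 + -3×4 = -6; y[3] = -2×2 + -3×-4 + 3×4 = 20; y[4] = -3×2 + 3×-4 = -18; y[5] = 3×2 = 6

[-4, -4, -6, 20, -18, 6]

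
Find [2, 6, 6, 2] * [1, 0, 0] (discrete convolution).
y[0] = 2×1 = 2; y[1] = 2×0 + 6×1 = 6; y[2] = 2×0 + 6×0 + 6×1 = 6; y[3] = 6×0 + 6×0 + 2×1 = 2; y[4] = 6×0 + 2×0 = 0; y[5] = 2×0 = 0

[2, 6, 6, 2, 0, 0]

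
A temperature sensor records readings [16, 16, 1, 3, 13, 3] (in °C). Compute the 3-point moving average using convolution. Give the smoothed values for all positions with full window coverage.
3-point moving average kernel = [1, 1, 1]. Apply in 'valid' mode (full window coverage): avg[0] = (16 + 16 + 1) / 3 = 11.0; avg[1] = (16 + 1 + 3) / 3 = 6.67; avg[2] = (1 + 3 + 13) / 3 = 5.67; avg[3] = (3 + 13 + 3) / 3 = 6.33. Smoothed values: [11.0, 6.67, 5.67, 6.33]

[11.0, 6.67, 5.67, 6.33]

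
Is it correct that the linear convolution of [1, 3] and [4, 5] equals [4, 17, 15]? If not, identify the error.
Recompute linear convolution of [1, 3] and [4, 5]: y[0] = 1×4 = 4; y[1] = 1×5 + 3×4 = 17; y[2] = 3×5 = 15 → [4, 17, 15]. Given [4, 17, 15] matches, so answer: Yes

Yes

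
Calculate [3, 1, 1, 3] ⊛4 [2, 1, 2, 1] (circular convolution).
Use y[k] = Σ_j s[j]·t[(k-j) mod 4]. y[0] = 3×2 + 1×1 + 1×2 + 3×1 = 12; y[1] = 3×1 + 1×2 + 1×1 + 3×2 = 12; y[2] = 3×2 + 1×1 + 1×2 + 3×1 = 12; y[3] = 3×1 + 1×2 + 1×1 + 3×2 = 12. Result: [12, 12, 12, 12]

[12, 12, 12, 12]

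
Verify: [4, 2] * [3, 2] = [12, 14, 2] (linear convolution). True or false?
Recompute linear convolution of [4, 2] and [3, 2]: y[0] = 4×3 = 12; y[1] = 4×2 + 2×3 = 14; y[2] = 2×2 = 4 → [12, 14, 4]. Compare to given [12, 14, 2]: they differ at index 2: given 2, correct 4, so answer: No

No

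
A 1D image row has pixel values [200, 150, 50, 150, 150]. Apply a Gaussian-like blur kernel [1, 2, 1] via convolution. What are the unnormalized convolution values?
Convolve image row [200, 150, 50, 150, 150] with kernel [1, 2, 1]: y[0] = 200×1 = 200; y[1] = 200×2 + 150×1 = 550; y[2] = 200×1 + 150×2 + 50×1 = 550; y[3] = 150×1 + 50×2 + 150×1 = 400; y[4] = 50×1 + 150×2 + 150×1 = 500; y[5] = 150×1 + 150×2 = 450; y[6] = 150×1 = 150 → [200, 550, 550, 400, 500, 450, 150]. Normalization factor = sum(kernel) = 4.

[200, 550, 550, 400, 500, 450, 150]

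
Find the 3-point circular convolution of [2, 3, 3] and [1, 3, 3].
Use y[k] = Σ_j f[j]·g[(k-j) mod 3]. y[0] = 2×1 + 3×3 + 3×3 = 20; y[1] = 2×3 + 3×1 + 3×3 = 18; y[2] = 2×3 + 3×3 + 3×1 = 18. Result: [20, 18, 18]

[20, 18, 18]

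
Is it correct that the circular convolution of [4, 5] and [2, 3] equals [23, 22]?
Recompute circular convolution of [4, 5] and [2, 3]: y[0] = 4×2 + 5×3 = 23; y[1] = 4×3 + 5×2 = 22 → [23, 22]. Given [23, 22] matches, so answer: Yes

Yes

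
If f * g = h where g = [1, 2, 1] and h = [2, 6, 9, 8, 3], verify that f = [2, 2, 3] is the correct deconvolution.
Forward-compute [2, 2, 3] * [1, 2, 1]: h[0] = 2×1 = 2; h[1] = 2×2 + 2×1 = 6; h[2] = 2×1 + 2×2 + 3×1 = 9; h[3] = 2×1 + 3×2 = 8; h[4] = 3×1 = 3 → [2, 6, 9, 8, 3]. Matches given h = [2, 6, 9, 8, 3], so verified.

Verified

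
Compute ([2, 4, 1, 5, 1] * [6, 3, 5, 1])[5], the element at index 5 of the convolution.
Use y[k] = Σ_i a[i]·b[k-i] at k=5. y[5] = 1×1 + 5×5 + 1×3 = 29

29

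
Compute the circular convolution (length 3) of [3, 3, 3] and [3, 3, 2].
Use y[k] = Σ_j x[j]·h[(k-j) mod 3]. y[0] = 3×3 + 3×2 + 3×3 = 24; y[1] = 3×3 + 3×3 + 3×2 = 24; y[2] = 3×2 + 3×3 + 3×3 = 24. Result: [24, 24, 24]

[24, 24, 24]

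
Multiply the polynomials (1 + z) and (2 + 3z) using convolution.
Ascending coefficients: a = [1, 1], b = [2, 3]. c[0] = 1×2 = 2; c[1] = 1×3 + 1×2 = 5; c[2] = 1×3 = 3. Result coefficients: [2, 5, 3] → 2 + 5z + 3z^2

2 + 5z + 3z^2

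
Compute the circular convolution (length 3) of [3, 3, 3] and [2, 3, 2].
Use y[k] = Σ_j f[j]·g[(k-j) mod 3]. y[0] = 3×2 + 3×2 + 3×3 = 21; y[1] = 3×3 + 3×2 + 3×2 = 21; y[2] = 3×2 + 3×3 + 3×2 = 21. Result: [21, 21, 21]

[21, 21, 21]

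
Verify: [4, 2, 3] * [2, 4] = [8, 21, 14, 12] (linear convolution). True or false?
Recompute linear convolution of [4, 2, 3] and [2, 4]: y[0] = 4×2 = 8; y[1] = 4×4 + 2×2 = 20; y[2] = 2×4 + 3×2 = 14; y[3] = 3×4 = 12 → [8, 20, 14, 12]. Compare to given [8, 21, 14, 12]: they differ at index 1: given 21, correct 20, so answer: No

No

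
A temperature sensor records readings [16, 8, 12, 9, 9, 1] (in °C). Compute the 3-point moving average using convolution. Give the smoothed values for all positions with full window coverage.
3-point moving average kernel = [1, 1, 1]. Apply in 'valid' mode (full window coverage): avg[0] = (16 + 8 + 12) / 3 = 12.0; avg[1] = (8 + 12 + 9) / 3 = 9.67; avg[2] = (12 + 9 + 9) / 3 = 10.0; avg[3] = (9 + 9 + 1) / 3 = 6.33. Smoothed values: [12.0, 9.67, 10.0, 6.33]

[12.0, 9.67, 10.0, 6.33]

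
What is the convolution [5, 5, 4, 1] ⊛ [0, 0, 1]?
y[0] = 5×0 = 0; y[1] = 5×0 + 5×0 = 0; y[2] = 5×1 + 5×0 + 4×0 = 5; y[3] = 5×1 + 4×0 + 1×0 = 5; y[4] = 4×1 + 1×0 = 4; y[5] = 1×1 = 1

[0, 0, 5, 5, 4, 1]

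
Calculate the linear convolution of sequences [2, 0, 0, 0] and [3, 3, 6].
y[0] = 2×3 = 6; y[1] = 2×3 + 0×3 = 6; y[2] = 2×6 + 0×3 + 0×3 = 12; y[3] = 0×6 + 0×3 + 0×3 = 0; y[4] = 0×6 + 0×3 = 0; y[5] = 0×6 = 0

[6, 6, 12, 0, 0, 0]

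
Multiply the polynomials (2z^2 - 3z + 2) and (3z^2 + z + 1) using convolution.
Ascending coefficients: a = [2, -3, 2], b = [1, 1, 3]. c[0] = 2×1 = 2; c[1] = 2×1 + -3×1 = -1; c[2] = 2×3 + -3×1 + 2×1 = 5; c[3] = -3×3 + 2×1 = -7; c[4] = 2×3 = 6. Result coefficients: [2, -1, 5, -7, 6] → 6z^4 - 7z^3 + 5z^2 - z + 2

6z^4 - 7z^3 + 5z^2 - z + 2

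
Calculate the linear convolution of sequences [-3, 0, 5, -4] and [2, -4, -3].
y[0] = -3×2 = -6; y[1] = -3×-4 + 0×2 = 12; y[2] = -3×-3 + 0×-4 + 5×2 = 19; y[3] = 0×-3 + 5×-4 + -4×2 = -28; y[4] = 5×-3 + -4×-4 = 1; y[5] = -4×-3 = 12

[-6, 12, 19, -28, 1, 12]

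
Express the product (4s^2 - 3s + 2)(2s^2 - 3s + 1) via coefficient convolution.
Ascending coefficients: a = [2, -3, 4], b = [1, -3, 2]. c[0] = 2×1 = 2; c[1] = 2×-3 + -3×1 = -9; c[2] = 2×2 + -3×-3 + 4×1 = 17; c[3] = -3×2 + 4×-3 = -18; c[4] = 4×2 = 8. Result coefficients: [2, -9, 17, -18, 8] → 8s^4 - 18s^3 + 17s^2 - 9s + 2

8s^4 - 18s^3 + 17s^2 - 9s + 2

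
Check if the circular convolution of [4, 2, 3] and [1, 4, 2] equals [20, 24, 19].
Recompute circular convolution of [4, 2, 3] and [1, 4, 2]: y[0] = 4×1 + 2×2 + 3×4 = 20; y[1] = 4×4 + 2×1 + 3×2 = 24; y[2] = 4×2 + 2×4 + 3×1 = 19 → [20, 24, 19]. Given [20, 24, 19] matches, so answer: Yes

Yes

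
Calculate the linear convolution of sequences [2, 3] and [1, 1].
y[0] = 2×1 = 2; y[1] = 2×1 + 3×1 = 5; y[2] = 3×1 = 3

[2, 5, 3]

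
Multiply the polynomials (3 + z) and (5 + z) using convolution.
Ascending coefficients: a = [3, 1], b = [5, 1]. c[0] = 3×5 = 15; c[1] = 3×1 + 1×5 = 8; c[2] = 1×1 = 1. Result coefficients: [15, 8, 1] → 15 + 8z + z^2

15 + 8z + z^2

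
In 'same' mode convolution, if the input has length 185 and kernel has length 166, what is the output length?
'Same' mode returns an output with the same length as the input: 185

185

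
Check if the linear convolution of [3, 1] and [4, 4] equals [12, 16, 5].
Recompute linear convolution of [3, 1] and [4, 4]: y[0] = 3×4 = 12; y[1] = 3×4 + 1×4 = 16; y[2] = 1×4 = 4 → [12, 16, 4]. Compare to given [12, 16, 5]: they differ at index 2: given 5, correct 4, so answer: No

No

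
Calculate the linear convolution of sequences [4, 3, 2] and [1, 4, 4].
y[0] = 4×1 = 4; y[1] = 4×4 + 3×1 = 19; y[2] = 4×4 + 3×4 + 2×1 = 30; y[3] = 3×4 + 2×4 = 20; y[4] = 2×4 = 8

[4, 19, 30, 20, 8]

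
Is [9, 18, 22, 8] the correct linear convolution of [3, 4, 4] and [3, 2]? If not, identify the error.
Recompute linear convolution of [3, 4, 4] and [3, 2]: y[0] = 3×3 = 9; y[1] = 3×2 + 4×3 = 18; y[2] = 4×2 + 4×3 = 20; y[3] = 4×2 = 8 → [9, 18, 20, 8]. Compare to given [9, 18, 22, 8]: they differ at index 2: given 22, correct 20, so answer: No

No. Error at index 2: given 22, correct 20.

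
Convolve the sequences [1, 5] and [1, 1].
y[0] = 1×1 = 1; y[1] = 1×1 + 5×1 = 6; y[2] = 5×1 = 5

[1, 6, 5]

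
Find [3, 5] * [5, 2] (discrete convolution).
y[0] = 3×5 = 15; y[1] = 3×2 + 5×5 = 31; y[2] = 5×2 = 10

[15, 31, 10]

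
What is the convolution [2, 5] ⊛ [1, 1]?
y[0] = 2×1 = 2; y[1] = 2×1 + 5×1 = 7; y[2] = 5×1 = 5

[2, 7, 5]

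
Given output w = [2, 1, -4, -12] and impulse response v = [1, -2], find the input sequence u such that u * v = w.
Deconvolve w=[2, 1, -4, -12] by v=[1, -2]. Since v[0]=1, solve forward: u[0] = w[0] / 1 = 2; u[1] = (w[1] - 2×-2) / 1 = 5; u[2] = (w[2] - 5×-2) / 1 = 6. So u = [2, 5, 6]. Check by forward convolution: w[0] = 2×1 = 2; w[1] = 2×-2 + 5×1 = 1; w[2] = 5×-2 + 6×1 = -4; w[3] = 6×-2 = -12

[2, 5, 6]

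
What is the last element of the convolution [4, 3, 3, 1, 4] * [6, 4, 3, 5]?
Use y[k] = Σ_i a[i]·b[k-i] at k=7. y[7] = 4×5 = 20

20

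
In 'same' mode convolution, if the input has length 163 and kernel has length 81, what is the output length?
'Same' mode returns an output with the same length as the input: 163

163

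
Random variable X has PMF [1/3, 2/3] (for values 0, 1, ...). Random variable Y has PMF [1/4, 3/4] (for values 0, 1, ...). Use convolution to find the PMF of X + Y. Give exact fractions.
P(X+Y=k) = Σ_i P(X=i)·P(Y=k-i) — a convolution of [1/3, 2/3] and [1/4, 3/4]. P(X+Y=0) = (1/3)×(1/4) = 1/12; P(X+Y=1) = (1/3)×(3/4) + (2/3)×(1/4) = 1/4 + 1/6 = 5/12; P(X+Y=2) = (2/3)×(3/4) = 1/2. PMF: [1/12, 5/12, 1/2] (sums to 1 ✓)

[1/12, 5/12, 1/2]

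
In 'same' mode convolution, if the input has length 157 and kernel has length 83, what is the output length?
'Same' mode returns an output with the same length as the input: 157

157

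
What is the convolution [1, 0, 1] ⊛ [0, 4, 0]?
y[0] = 1×0 = 0; y[1] = 1×4 + 0×0 = 4; y[2] = 1×0 + 0×4 + 1×0 = 0; y[3] = 0×0 + 1×4 = 4; y[4] = 1×0 = 0

[0, 4, 0, 4, 0]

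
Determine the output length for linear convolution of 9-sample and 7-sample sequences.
Linear/full convolution length: m + n - 1 = 9 + 7 - 1 = 15

15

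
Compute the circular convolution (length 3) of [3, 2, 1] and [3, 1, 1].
Use y[k] = Σ_j u[j]·v[(k-j) mod 3]. y[0] = 3×3 + 2×1 + 1×1 = 12; y[1] = 3×1 + 2×3 + 1×1 = 10; y[2] = 3×1 + 2×1 + 1×3 = 8. Result: [12, 10, 8]

[12, 10, 8]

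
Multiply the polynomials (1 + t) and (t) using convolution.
Ascending coefficients: a = [1, 1], b = [0, 1]. c[0] = 1×0 = 0; c[1] = 1×1 + 1×0 = 1; c[2] = 1×1 = 1. Result coefficients: [0, 1, 1] → t + t^2

t + t^2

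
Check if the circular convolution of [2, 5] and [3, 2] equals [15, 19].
Recompute circular convolution of [2, 5] and [3, 2]: y[0] = 2×3 + 5×2 = 16; y[1] = 2×2 + 5×3 = 19 → [16, 19]. Compare to given [15, 19]: they differ at index 0: given 15, correct 16, so answer: No

No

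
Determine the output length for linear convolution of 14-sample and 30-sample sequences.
Linear/full convolution length: m + n - 1 = 14 + 30 - 1 = 43

43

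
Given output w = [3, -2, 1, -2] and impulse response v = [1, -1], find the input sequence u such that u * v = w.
Deconvolve w=[3, -2, 1, -2] by v=[1, -1]. Since v[0]=1, solve forward: u[0] = w[0] / 1 = 3; u[1] = (w[1] - 3×-1) / 1 = 1; u[2] = (w[2] - 1×-1) / 1 = 2. So u = [3, 1, 2]. Check by forward convolution: w[0] = 3×1 = 3; w[1] = 3×-1 + 1×1 = -2; w[2] = 1×-1 + 2×1 = 1; w[3] = 2×-1 = -2

[3, 1, 2]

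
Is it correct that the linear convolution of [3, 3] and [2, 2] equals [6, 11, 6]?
Recompute linear convolution of [3, 3] and [2, 2]: y[0] = 3×2 = 6; y[1] = 3×2 + 3×2 = 12; y[2] = 3×2 = 6 → [6, 12, 6]. Compare to given [6, 11, 6]: they differ at index 1: given 11, correct 12, so answer: No

No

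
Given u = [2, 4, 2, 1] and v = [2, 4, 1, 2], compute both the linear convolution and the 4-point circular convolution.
Linear: y_lin[0] = 2×2 = 4; y_lin[1] = 2×4 + 4×2 = 16; y_lin[2] = 2×1 + 4×4 + 2×2 = 22; y_lin[3] = 2×2 + 4×1 + 2×4 + 1×2 = 18; y_lin[4] = 4×2 + 2×1 + 1×4 = 14; y_lin[5] = 2×2 + 1×1 = 5; y_lin[6] = 1×2 = 2 → [4, 16, 22, 18, 14, 5, 2]. Circular (length 4): y[0] = 2×2 + 4×2 + 2×1 + 1×4 = 18; y[1] = 2×4 + 4×2 + 2×2 + 1×1 = 21; y[2] = 2×1 + 4×4 + 2×2 + 1×2 = 24; y[3] = 2×2 + 4×1 + 2×4 + 1×2 = 18 → [18, 21, 24, 18]

Linear: [4, 16, 22, 18, 14, 5, 2], Circular: [18, 21, 24, 18]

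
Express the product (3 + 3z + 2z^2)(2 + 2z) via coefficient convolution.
Ascending coefficients: a = [3, 3, 2], b = [2, 2]. c[0] = 3×2 = 6; c[1] = 3×2 + 3×2 = 12; c[2] = 3×2 + 2×2 = 10; c[3] = 2×2 = 4. Result coefficients: [6, 12, 10, 4] → 6 + 12z + 10z^2 + 4z^3

6 + 12z + 10z^2 + 4z^3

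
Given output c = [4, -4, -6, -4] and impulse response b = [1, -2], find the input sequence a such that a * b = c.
Deconvolve c=[4, -4, -6, -4] by b=[1, -2]. Since b[0]=1, solve forward: a[0] = c[0] / 1 = 4; a[1] = (c[1] - 4×-2) / 1 = 4; a[2] = (c[2] - 4×-2) / 1 = 2. So a = [4, 4, 2]. Check by forward convolution: c[0] = 4×1 = 4; c[1] = 4×-2 + 4×1 = -4; c[2] = 4×-2 + 2×1 = -6; c[3] = 2×-2 = -4

[4, 4, 2]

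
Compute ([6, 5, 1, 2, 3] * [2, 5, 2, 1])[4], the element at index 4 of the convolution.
Use y[k] = Σ_i a[i]·b[k-i] at k=4. y[4] = 5×1 + 1×2 + 2×5 + 3×2 = 23

23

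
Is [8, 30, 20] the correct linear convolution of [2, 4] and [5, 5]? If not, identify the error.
Recompute linear convolution of [2, 4] and [5, 5]: y[0] = 2×5 = 10; y[1] = 2×5 + 4×5 = 30; y[2] = 4×5 = 20 → [10, 30, 20]. Compare to given [8, 30, 20]: they differ at index 0: given 8, correct 10, so answer: No

No. Error at index 0: given 8, correct 10.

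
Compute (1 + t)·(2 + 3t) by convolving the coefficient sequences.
Ascending coefficients: a = [1, 1], b = [2, 3]. c[0] = 1×2 = 2; c[1] = 1×3 + 1×2 = 5; c[2] = 1×3 = 3. Result coefficients: [2, 5, 3] → 2 + 5t + 3t^2

2 + 5t + 3t^2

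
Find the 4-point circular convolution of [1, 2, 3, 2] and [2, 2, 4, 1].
Use y[k] = Σ_j x[j]·h[(k-j) mod 4]. y[0] = 1×2 + 2×1 + 3×4 + 2×2 = 20; y[1] = 1×2 + 2×2 + 3×1 + 2×4 = 17; y[2] = 1×4 + 2×2 + 3×2 + 2×1 = 16; y[3] = 1×1 + 2×4 + 3×2 + 2×2 = 19. Result: [20, 17, 16, 19]

[20, 17, 16, 19]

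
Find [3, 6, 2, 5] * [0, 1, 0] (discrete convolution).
y[0] = 3×0 = 0; y[1] = 3×1 + 6×0 = 3; y[2] = 3×0 + 6×1 + 2×0 = 6; y[3] = 6×0 + 2×1 + 5×0 = 2; y[4] = 2×0 + 5×1 = 5; y[5] = 5×0 = 0

[0, 3, 6, 2, 5, 0]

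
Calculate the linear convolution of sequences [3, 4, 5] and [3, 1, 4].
y[0] = 3×3 = 9; y[1] = 3×1 + 4×3 = 15; y[2] = 3×4 + 4×1 + 5×3 = 31; y[3] = 4×4 + 5×1 = 21; y[4] = 5×4 = 20

[9, 15, 31, 21, 20]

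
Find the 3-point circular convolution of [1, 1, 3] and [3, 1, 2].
Use y[k] = Σ_j f[j]·g[(k-j) mod 3]. y[0] = 1×3 + 1×2 + 3×1 = 8; y[1] = 1×1 + 1×3 + 3×2 = 10; y[2] = 1×2 + 1×1 + 3×3 = 12. Result: [8, 10, 12]

[8, 10, 12]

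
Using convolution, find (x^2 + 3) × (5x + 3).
Ascending coefficients: a = [3, 0, 1], b = [3, 5]. c[0] = 3×3 = 9; c[1] = 3×5 + 0×3 = 15; c[2] = 0×5 + 1×3 = 3; c[3] = 1×5 = 5. Result coefficients: [9, 15, 3, 5] → 5x^3 + 3x^2 + 15x + 9

5x^3 + 3x^2 + 15x + 9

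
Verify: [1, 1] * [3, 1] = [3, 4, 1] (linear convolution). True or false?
Recompute linear convolution of [1, 1] and [3, 1]: y[0] = 1×3 = 3; y[1] = 1×1 + 1×3 = 4; y[2] = 1×1 = 1 → [3, 4, 1]. Given [3, 4, 1] matches, so answer: Yes

Yes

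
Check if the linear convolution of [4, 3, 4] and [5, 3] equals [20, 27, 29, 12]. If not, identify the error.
Recompute linear convolution of [4, 3, 4] and [5, 3]: y[0] = 4×5 = 20; y[1] = 4×3 + 3×5 = 27; y[2] = 3×3 + 4×5 = 29; y[3] = 4×3 = 12 → [20, 27, 29, 12]. Given [20, 27, 29, 12] matches, so answer: Yes

Yes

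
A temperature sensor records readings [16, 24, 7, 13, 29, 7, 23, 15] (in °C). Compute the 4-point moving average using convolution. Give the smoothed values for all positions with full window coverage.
4-point moving average kernel = [1, 1, 1, 1]. Apply in 'valid' mode (full window coverage): avg[0] = (16 + 24 + 7 + 13) / 4 = 15.0; avg[1] = (24 + 7 + 13 + 29) / 4 = 18.25; avg[2] = (7 + 13 + 29 + 7) / 4 = 14.0; avg[3] = (13 + 29 + 7 + 23) / 4 = 18.0; avg[4] = (29 + 7 + 23 + 15) / 4 = 18.5. Smoothed values: [15.0, 18.25, 14.0, 18.0, 18.5]

[15.0, 18.25, 14.0, 18.0, 18.5]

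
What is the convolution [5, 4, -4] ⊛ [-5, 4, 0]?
y[0] = 5×-5 = -25; y[1] = 5×4 + 4×-5 = 0; y[2] = 5×0 + 4×4 + -4×-5 = 36; y[3] = 4×0 + -4×4 = -16; y[4] = -4×0 = 0

[-25, 0, 36, -16, 0]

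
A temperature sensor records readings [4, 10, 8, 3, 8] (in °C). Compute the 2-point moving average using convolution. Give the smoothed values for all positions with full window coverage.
2-point moving average kernel = [1, 1]. Apply in 'valid' mode (full window coverage): avg[0] = (4 + 10) / 2 = 7.0; avg[1] = (10 + 8) / 2 = 9.0; avg[2] = (8 + 3) / 2 = 5.5; avg[3] = (3 + 8) / 2 = 5.5. Smoothed values: [7.0, 9.0, 5.5, 5.5]

[7.0, 9.0, 5.5, 5.5]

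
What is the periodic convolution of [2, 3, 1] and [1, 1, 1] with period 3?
Use y[k] = Σ_j s[j]·t[(k-j) mod 3]. y[0] = 2×1 + 3×1 + 1×1 = 6; y[1] = 2×1 + 3×1 + 1×1 = 6; y[2] = 2×1 + 3×1 + 1×1 = 6. Result: [6, 6, 6]

[6, 6, 6]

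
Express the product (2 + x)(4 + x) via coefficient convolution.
Ascending coefficients: a = [2, 1], b = [4, 1]. c[0] = 2×4 = 8; c[1] = 2×1 + 1×4 = 6; c[2] = 1×1 = 1. Result coefficients: [8, 6, 1] → 8 + 6x + x^2

8 + 6x + x^2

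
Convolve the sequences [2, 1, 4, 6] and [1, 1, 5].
y[0] = 2×1 = 2; y[1] = 2×1 + 1×1 = 3; y[2] = 2×5 + 1×1 + 4×1 = 15; y[3] = 1×5 + 4×1 + 6×1 = 15; y[4] = 4×5 + 6×1 = 26; y[5] = 6×5 = 30

[2, 3, 15, 15, 26, 30]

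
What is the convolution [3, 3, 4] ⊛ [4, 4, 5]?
y[0] = 3×4 = 12; y[1] = 3×4 + 3×4 = 24; y[2] = 3×5 + 3×4 + 4×4 = 43; y[3] = 3×5 + 4×4 = 31; y[4] = 4×5 = 20

[12, 24, 43, 31, 20]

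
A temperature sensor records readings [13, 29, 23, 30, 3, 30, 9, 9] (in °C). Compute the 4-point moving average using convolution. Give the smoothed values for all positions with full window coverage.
4-point moving average kernel = [1, 1, 1, 1]. Apply in 'valid' mode (full window coverage): avg[0] = (13 + 29 + 23 + 30) / 4 = 23.75; avg[1] = (29 + 23 + 30 + 3) / 4 = 21.25; avg[2] = (23 + 30 + 3 + 30) / 4 = 21.5; avg[3] = (30 + 3 + 30 + 9) / 4 = 18.0; avg[4] = (3 + 30 + 9 + 9) / 4 = 12.75. Smoothed values: [23.75, 21.25, 21.5, 18.0, 12.75]

[23.75, 21.25, 21.5, 18.0, 12.75]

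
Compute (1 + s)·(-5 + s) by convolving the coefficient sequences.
Ascending coefficients: a = [1, 1], b = [-5, 1]. c[0] = 1×-5 = -5; c[1] = 1×1 + 1×-5 = -4; c[2] = 1×1 = 1. Result coefficients: [-5, -4, 1] → -5 - 4s + s^2

-5 - 4s + s^2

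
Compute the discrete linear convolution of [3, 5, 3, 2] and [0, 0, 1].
y[0] = 3×0 = 0; y[1] = 3×0 + 5×0 = 0; y[2] = 3×1 + 5×0 + 3×0 = 3; y[3] = 5×1 + 3×0 + 2×0 = 5; y[4] = 3×1 + 2×0 = 3; y[5] = 2×1 = 2

[0, 0, 3, 5, 3, 2]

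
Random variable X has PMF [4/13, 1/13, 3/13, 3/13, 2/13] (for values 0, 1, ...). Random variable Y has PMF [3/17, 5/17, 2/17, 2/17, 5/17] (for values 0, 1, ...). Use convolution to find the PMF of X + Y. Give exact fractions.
P(X+Y=k) = Σ_i P(X=i)·P(Y=k-i) — a convolution of [4/13, 1/13, 3/13, 3/13, 2/13] and [3/17, 5/17, 2/17, 2/17, 5/17]. P(X+Y=0) = (4/13)×(3/17) = 12/221; P(X+Y=1) = (4/13)×(5/17) + (1/13)×(3/17) = 20/221 + 3/221 = 23/221; P(X+Y=2) = (4/13)×(2/17) + (1/13)×(5/17) + (3/13)×(3/17) = 8/221 + 5/221 + 9/221 = 22/221; P(X+Y=3) = (4/13)×(2/17) + (1/13)×(2/17) + (3/13)×(5/17) + (3/13)×(3/17) = 8/221 + 2/221 + 15/221 + 9/221 = 2/13; P(X+Y=4) = (4/13)×(5/17) + (1/13)×(2/17) + (3/13)×(2/17) + (3/13)×(5/17) + (2/13)×(3/17) = 20/221 + 2/221 + 6/221 + 15/221 + 6/221 = 49/221; P(X+Y=5) = (1/13)×(5/17) + (3/13)×(2/17) + (3/13)×(2/17) + (2/13)×(5/17) = 5/221 + 6/221 + 6/221 + 10/221 = 27/221; P(X+Y=6) = (3/13)×(5/17) + (3/13)×(2/17) + (2/13)×(2/17) = 15/221 + 6/221 + 4/221 = 25/221; P(X+Y=7) = (3/13)×(5/17) + (2/13)×(2/17) = 15/221 + 4/221 = 19/221; P(X+Y=8) = (2/13)×(5/17) = 10/221. PMF: [12/221, 23/221, 22/221, 2/13, 49/221, 27/221, 25/221, 19/221, 10/221] (sums to 1 ✓)

[12/221, 23/221, 22/221, 2/13, 49/221, 27/221, 25/221, 19/221, 10/221]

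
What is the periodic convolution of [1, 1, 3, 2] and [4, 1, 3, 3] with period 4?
Use y[k] = Σ_j u[j]·v[(k-j) mod 4]. y[0] = 1×4 + 1×3 + 3×3 + 2×1 = 18; y[1] = 1×1 + 1×4 + 3×3 + 2×3 = 20; y[2] = 1×3 + 1×1 + 3×4 + 2×3 = 22; y[3] = 1×3 + 1×3 + 3×1 + 2×4 = 17. Result: [18, 20, 22, 17]

[18, 20, 22, 17]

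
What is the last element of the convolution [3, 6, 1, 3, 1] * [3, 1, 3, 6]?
Use y[k] = Σ_i a[i]·b[k-i] at k=7. y[7] = 1×6 = 6

6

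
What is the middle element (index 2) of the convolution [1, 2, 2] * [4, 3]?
Use y[k] = Σ_i a[i]·b[k-i] at k=2. y[2] = 2×3 + 2×4 = 14

14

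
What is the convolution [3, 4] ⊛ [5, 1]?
y[0] = 3×5 = 15; y[1] = 3×1 + 4×5 = 23; y[2] = 4×1 = 4

[15, 23, 4]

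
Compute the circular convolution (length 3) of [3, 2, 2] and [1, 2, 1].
Use y[k] = Σ_j s[j]·t[(k-j) mod 3]. y[0] = 3×1 + 2×1 + 2×2 = 9; y[1] = 3×2 + 2×1 + 2×1 = 10; y[2] = 3×1 + 2×2 + 2×1 = 9. Result: [9, 10, 9]

[9, 10, 9]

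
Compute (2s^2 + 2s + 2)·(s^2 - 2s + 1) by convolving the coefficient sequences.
Ascending coefficients: a = [2, 2, 2], b = [1, -2, 1]. c[0] = 2×1 = 2; c[1] = 2×-2 + 2×1 = -2; c[2] = 2×1 + 2×-2 + 2×1 = 0; c[3] = 2×1 + 2×-2 = -2; c[4] = 2×1 = 2. Result coefficients: [2, -2, 0, -2, 2] → 2s^4 - 2s^3 - 2s + 2

2s^4 - 2s^3 - 2s + 2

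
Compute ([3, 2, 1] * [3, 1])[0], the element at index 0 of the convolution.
Use y[k] = Σ_i a[i]·b[k-i] at k=0. y[0] = 3×3 = 9

9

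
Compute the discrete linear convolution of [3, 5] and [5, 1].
y[0] = 3×5 = 15; y[1] = 3×1 + 5×5 = 28; y[2] = 5×1 = 5

[15, 28, 5]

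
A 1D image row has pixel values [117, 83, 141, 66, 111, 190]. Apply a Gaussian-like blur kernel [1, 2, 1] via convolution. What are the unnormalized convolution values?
Convolve image row [117, 83, 141, 66, 111, 190] with kernel [1, 2, 1]: y[0] = 117×1 = 117; y[1] = 117×2 + 83×1 = 317; y[2] = 117×1 + 83×2 + 141×1 = 424; y[3] = 83×1 + 141×2 + 66×1 = 431; y[4] = 141×1 + 66×2 + 111×1 = 384; y[5] = 66×1 + 111×2 + 190×1 = 478; y[6] = 111×1 + 190×2 = 491; y[7] = 190×1 = 190 → [117, 317, 424, 431, 384, 478, 491, 190]. Normalization factor = sum(kernel) = 4.

[117, 317, 424, 431, 384, 478, 491, 190]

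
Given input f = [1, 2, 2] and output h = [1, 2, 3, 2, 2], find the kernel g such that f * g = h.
Output length 5 = len(f) + len(g) - 1 ⇒ len(g) = 3. Solve g forward using g[k] = (h[k] - Σ_{i≥1} f[i]·g[k-i]) / f[0]: g[0] = h[0] / f[0] = 1 / 1 = 1; g[1] = (h[1] - 2×1) / f[0] = (2 - 2×1) / 1 = 0; g[2] = (h[2] - 2×0 - 2×1) / f[0] = (3 - 2×0 - 2×1) / 1 = 1. So g = [1, 0, 1]. Forward-check [1, 2, 2] * [1, 0, 1]: h[0] = 1×1 = 1; h[1] = 1×0 + 2×1 = 2; h[2] = 1×1 + 2×0 + 2×1 = 3; h[3] = 2×1 + 2×0 = 2; h[4] = 2×1 = 2 → [1, 2, 3, 2, 2] ✓

[1, 0, 1]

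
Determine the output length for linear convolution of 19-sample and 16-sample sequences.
Linear/full convolution length: m + n - 1 = 19 + 16 - 1 = 34

34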